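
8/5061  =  8/5061 = 0.00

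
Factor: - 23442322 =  - 2^1*907^1*12923^1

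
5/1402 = 5/1402= 0.00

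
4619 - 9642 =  - 5023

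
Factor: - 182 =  - 2^1 *7^1*13^1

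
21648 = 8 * 2706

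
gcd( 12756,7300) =4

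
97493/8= 97493/8 = 12186.62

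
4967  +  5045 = 10012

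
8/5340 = 2/1335 = 0.00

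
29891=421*71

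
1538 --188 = 1726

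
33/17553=11/5851  =  0.00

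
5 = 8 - 3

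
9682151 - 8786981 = 895170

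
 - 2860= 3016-5876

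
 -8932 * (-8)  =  71456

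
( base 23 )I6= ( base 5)3140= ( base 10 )420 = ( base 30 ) e0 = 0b110100100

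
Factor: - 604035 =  - 3^2*5^1*31^1*433^1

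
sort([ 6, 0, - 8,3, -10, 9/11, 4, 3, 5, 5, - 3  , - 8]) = [ - 10, - 8, - 8, - 3,0,9/11 , 3,3,4, 5, 5,6] 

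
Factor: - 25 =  - 5^2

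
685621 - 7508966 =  - 6823345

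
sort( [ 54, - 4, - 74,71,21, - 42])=[ - 74, - 42, - 4 , 21,54,71]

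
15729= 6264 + 9465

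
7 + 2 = 9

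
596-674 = - 78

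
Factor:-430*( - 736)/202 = 158240/101  =  2^5*5^1*23^1*43^1* 101^(- 1)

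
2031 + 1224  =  3255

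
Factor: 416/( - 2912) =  - 1/7 = -  7^(-1 ) 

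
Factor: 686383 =211^1*3253^1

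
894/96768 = 149/16128 = 0.01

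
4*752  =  3008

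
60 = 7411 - 7351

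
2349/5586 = 783/1862 = 0.42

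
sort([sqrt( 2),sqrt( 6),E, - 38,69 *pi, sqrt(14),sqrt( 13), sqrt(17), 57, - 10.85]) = [- 38,  -  10.85,sqrt( 2),  sqrt( 6 ), E,sqrt( 13 ),sqrt( 14 ),sqrt ( 17 ) , 57,69*pi ] 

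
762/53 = 14 + 20/53 = 14.38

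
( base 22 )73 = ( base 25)67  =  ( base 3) 12211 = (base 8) 235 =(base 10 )157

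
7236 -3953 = 3283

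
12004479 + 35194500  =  47198979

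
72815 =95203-22388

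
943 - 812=131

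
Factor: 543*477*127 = 3^3*53^1*127^1 * 181^1 =32894397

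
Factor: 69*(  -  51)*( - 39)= 137241 = 3^3*13^1* 17^1*23^1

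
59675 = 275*217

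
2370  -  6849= - 4479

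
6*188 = 1128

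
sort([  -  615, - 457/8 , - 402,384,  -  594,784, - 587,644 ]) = [-615, - 594 , - 587,  -  402, - 457/8,384,644,784 ] 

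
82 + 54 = 136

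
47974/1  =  47974 = 47974.00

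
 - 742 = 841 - 1583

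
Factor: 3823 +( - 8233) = -4410 = - 2^1*3^2*5^1*7^2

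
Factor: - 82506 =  - 2^1 * 3^1*13751^1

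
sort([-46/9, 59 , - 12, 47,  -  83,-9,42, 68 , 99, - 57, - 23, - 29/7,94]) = [-83, - 57, - 23 ,-12 , - 9,  -  46/9,-29/7, 42, 47, 59, 68,94,99]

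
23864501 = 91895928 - 68031427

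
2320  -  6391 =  - 4071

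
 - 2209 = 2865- 5074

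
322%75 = 22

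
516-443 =73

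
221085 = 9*24565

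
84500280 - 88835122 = -4334842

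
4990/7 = 4990/7 = 712.86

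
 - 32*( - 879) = 28128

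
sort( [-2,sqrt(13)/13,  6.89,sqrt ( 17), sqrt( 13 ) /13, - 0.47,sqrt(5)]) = [-2,-0.47,sqrt( 13)/13, sqrt( 13 )/13,  sqrt(5), sqrt( 17), 6.89 ]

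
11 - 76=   -  65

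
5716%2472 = 772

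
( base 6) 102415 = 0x20AB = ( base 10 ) 8363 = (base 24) ecb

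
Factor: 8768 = 2^6*137^1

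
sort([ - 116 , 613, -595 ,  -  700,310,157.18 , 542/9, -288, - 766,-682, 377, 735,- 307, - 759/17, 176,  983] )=[ - 766, - 700, - 682,-595, - 307, - 288, - 116,-759/17,542/9, 157.18,  176 , 310, 377, 613, 735 , 983 ]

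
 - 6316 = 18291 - 24607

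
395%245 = 150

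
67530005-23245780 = 44284225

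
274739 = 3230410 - 2955671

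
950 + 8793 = 9743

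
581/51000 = 581/51000 = 0.01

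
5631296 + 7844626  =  13475922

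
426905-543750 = - 116845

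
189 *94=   17766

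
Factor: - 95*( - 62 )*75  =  441750 = 2^1*3^1*5^3*19^1*31^1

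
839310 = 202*4155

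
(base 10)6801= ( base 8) 15221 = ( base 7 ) 25554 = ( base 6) 51253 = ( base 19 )IFI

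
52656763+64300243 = 116957006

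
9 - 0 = 9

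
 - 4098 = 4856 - 8954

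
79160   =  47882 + 31278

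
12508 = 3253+9255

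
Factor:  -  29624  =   - 2^3*7^1*23^2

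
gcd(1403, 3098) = 1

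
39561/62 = 39561/62 = 638.08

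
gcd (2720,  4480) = 160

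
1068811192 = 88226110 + 980585082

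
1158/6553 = 1158/6553 = 0.18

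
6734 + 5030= 11764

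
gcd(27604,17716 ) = 412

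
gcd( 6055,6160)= 35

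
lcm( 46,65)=2990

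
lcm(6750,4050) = 20250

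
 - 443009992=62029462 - 505039454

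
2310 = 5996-3686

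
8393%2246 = 1655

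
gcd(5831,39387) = 1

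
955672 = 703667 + 252005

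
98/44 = 49/22 = 2.23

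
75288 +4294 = 79582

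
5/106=5/106  =  0.05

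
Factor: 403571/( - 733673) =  - 7^1 * 37^( - 1)*79^(-1)*251^( - 1 )*57653^1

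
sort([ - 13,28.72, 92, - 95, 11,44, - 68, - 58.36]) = [ - 95, - 68, - 58.36, - 13, 11,28.72, 44, 92]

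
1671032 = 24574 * 68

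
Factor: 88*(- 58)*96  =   - 489984=- 2^9 * 3^1*11^1 * 29^1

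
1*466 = 466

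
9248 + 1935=11183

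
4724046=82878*57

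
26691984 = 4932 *5412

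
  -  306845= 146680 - 453525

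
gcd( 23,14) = 1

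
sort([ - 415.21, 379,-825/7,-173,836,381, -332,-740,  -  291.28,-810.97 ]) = [ - 810.97 , - 740,-415.21,- 332, - 291.28,-173,-825/7, 379, 381, 836 ]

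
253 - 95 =158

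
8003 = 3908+4095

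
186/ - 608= -93/304 = - 0.31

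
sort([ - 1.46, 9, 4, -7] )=[ - 7, - 1.46, 4, 9 ]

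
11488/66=5744/33 = 174.06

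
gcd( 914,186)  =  2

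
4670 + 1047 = 5717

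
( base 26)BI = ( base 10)304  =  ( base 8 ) 460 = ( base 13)1A5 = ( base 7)613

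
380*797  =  302860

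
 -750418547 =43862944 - 794281491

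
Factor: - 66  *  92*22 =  - 133584  =  - 2^4*3^1*11^2*23^1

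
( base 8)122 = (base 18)4A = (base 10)82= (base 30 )2m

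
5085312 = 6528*779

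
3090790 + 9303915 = 12394705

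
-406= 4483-4889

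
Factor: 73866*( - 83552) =-6171652032 = -2^6*3^1*7^1*13^1 * 373^1*947^1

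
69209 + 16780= 85989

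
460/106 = 230/53 = 4.34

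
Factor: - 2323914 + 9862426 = 2^4*157^1*3001^1 = 7538512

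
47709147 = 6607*7221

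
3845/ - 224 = -3845/224 = - 17.17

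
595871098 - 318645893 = 277225205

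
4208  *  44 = 185152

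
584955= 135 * 4333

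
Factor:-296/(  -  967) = 2^3*37^1*967^(-1)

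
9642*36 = 347112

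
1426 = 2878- 1452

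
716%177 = 8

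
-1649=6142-7791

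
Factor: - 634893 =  - 3^1 * 7^3 * 617^1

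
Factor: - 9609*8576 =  - 2^7 *3^1*67^1*3203^1 = - 82406784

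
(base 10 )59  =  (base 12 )4B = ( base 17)38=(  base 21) 2H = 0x3b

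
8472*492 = 4168224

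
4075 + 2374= 6449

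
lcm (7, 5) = 35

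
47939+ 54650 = 102589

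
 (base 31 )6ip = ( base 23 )C01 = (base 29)7FR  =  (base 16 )18CD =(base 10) 6349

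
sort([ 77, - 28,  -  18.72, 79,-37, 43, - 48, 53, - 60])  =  [ - 60,-48, - 37,  -  28, - 18.72, 43,53 , 77, 79] 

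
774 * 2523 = 1952802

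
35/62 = 35/62=0.56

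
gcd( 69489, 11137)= 7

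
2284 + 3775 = 6059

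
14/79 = 14/79 = 0.18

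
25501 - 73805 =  - 48304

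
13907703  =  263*52881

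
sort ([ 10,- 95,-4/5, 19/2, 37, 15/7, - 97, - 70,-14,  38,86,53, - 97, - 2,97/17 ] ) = [-97 ,-97, - 95,  -  70, - 14,-2 ,-4/5, 15/7,97/17,19/2,10, 37,  38, 53,86] 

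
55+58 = 113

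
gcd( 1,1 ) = 1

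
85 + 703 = 788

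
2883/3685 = 2883/3685 = 0.78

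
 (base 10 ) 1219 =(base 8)2303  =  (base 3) 1200011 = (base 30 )1AJ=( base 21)2g1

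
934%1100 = 934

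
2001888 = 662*3024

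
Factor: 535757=535757^1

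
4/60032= 1/15008 = 0.00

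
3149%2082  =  1067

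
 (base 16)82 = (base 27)4m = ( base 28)4i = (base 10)130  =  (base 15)8a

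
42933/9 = 14311/3 = 4770.33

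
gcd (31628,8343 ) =1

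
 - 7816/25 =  - 7816/25 = - 312.64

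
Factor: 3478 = 2^1*37^1*47^1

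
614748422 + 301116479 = 915864901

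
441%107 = 13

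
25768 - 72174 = -46406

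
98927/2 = 49463+1/2 = 49463.50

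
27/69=9/23 = 0.39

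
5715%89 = 19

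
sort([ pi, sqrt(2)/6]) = [ sqrt(2 ) /6, pi ]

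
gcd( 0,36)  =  36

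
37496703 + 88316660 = 125813363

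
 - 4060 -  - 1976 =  - 2084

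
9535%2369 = 59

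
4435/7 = 4435/7 = 633.57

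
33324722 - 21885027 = 11439695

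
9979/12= 9979/12 = 831.58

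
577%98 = 87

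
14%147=14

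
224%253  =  224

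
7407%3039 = 1329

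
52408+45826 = 98234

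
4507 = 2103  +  2404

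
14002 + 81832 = 95834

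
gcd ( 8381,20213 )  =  493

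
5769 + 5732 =11501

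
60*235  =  14100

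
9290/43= 9290/43 = 216.05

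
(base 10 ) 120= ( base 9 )143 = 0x78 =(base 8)170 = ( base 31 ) 3r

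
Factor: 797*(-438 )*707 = - 2^1*3^1*7^1*73^1*101^1*797^1=-246803802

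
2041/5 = 408+1/5 = 408.20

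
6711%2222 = 45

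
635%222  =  191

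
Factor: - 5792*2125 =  - 12308000 = - 2^5*5^3*17^1*181^1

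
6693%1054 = 369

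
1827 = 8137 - 6310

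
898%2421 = 898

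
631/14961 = 631/14961=0.04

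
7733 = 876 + 6857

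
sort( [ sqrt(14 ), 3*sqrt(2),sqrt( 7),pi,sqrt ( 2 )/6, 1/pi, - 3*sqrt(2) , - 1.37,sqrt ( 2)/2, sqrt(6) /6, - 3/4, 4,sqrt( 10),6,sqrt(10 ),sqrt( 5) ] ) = [ - 3*sqrt( 2 ), - 1.37, - 3/4, sqrt(2 ) /6,1/pi,sqrt(6)/6,sqrt(2) /2,sqrt ( 5),sqrt (7),pi , sqrt(10),sqrt ( 10 ),sqrt( 14),4,3*sqrt(2) , 6]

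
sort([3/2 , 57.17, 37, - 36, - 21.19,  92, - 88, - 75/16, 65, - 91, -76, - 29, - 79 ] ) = [ - 91, - 88, - 79, - 76, - 36,-29, - 21.19, - 75/16,3/2,37,57.17,65, 92] 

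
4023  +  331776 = 335799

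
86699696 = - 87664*( - 989 )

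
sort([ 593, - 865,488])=[-865,488, 593]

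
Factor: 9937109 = 7^1*13^1*109199^1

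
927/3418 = 927/3418 = 0.27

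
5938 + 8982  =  14920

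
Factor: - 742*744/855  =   -2^4*3^( - 1) * 5^(-1)*7^1*19^(-1)*31^1*53^1 = - 184016/285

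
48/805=48/805= 0.06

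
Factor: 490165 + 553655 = 1043820 = 2^2 * 3^3*5^1 * 1933^1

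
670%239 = 192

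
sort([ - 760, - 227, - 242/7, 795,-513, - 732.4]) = [ - 760, - 732.4, - 513,-227, - 242/7,795 ] 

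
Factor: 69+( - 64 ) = 5 = 5^1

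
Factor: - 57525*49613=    - 2853987825 = -  3^1* 5^2*13^1*59^1*49613^1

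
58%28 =2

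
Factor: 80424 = 2^3*3^2* 1117^1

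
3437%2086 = 1351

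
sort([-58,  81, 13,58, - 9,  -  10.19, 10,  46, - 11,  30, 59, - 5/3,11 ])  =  [- 58 ,  -  11, - 10.19, - 9, - 5/3,  10, 11 , 13,30, 46,58,59, 81]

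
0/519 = 0 = 0.00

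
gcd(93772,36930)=2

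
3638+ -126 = 3512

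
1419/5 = 283  +  4/5 = 283.80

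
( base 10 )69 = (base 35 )1Y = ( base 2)1000101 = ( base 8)105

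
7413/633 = 2471/211 = 11.71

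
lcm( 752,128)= 6016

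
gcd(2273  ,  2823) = 1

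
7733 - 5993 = 1740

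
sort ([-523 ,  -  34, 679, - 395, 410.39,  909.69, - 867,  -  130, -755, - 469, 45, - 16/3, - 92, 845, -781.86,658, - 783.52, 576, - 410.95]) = [ - 867, - 783.52, - 781.86, - 755,- 523 ,-469,  -  410.95, - 395, - 130, - 92, - 34, - 16/3, 45, 410.39, 576 , 658,679, 845, 909.69] 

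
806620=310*2602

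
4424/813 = 5 + 359/813 =5.44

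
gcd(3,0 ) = 3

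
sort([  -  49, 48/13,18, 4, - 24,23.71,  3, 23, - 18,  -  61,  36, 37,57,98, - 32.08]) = [ - 61,- 49, - 32.08, - 24,  -  18, 3, 48/13, 4, 18, 23,23.71,36,37, 57,98]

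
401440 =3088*130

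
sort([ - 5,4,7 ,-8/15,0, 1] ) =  [ -5,  -  8/15,0, 1,4,  7]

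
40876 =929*44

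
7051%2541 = 1969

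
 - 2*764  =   - 1528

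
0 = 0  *4718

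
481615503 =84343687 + 397271816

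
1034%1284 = 1034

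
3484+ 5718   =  9202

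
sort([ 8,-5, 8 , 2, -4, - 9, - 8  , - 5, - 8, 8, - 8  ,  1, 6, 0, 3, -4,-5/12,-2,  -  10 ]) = [-10, - 9,-8, - 8, - 8,  -  5,- 5, - 4, - 4,-2, - 5/12,0, 1 , 2,3, 6,8,  8 , 8]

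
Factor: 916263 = 3^2 * 101807^1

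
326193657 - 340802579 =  - 14608922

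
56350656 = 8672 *6498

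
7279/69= 105 + 34/69 = 105.49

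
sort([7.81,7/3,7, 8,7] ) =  [ 7/3, 7,7, 7.81, 8]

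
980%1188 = 980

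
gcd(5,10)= 5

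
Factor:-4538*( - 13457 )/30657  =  2^1*3^( - 1 ) * 11^ (-1 )*929^(- 1)*2269^1*13457^1 = 61067866/30657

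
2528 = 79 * 32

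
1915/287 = 1915/287 = 6.67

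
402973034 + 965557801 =1368530835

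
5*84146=420730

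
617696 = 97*6368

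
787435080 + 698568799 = 1486003879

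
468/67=468/67 = 6.99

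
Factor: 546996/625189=2^2*3^1*37^( - 1)*61^(  -  1) * 79^1*277^( - 1 )*577^1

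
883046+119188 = 1002234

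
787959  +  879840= 1667799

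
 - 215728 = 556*( - 388)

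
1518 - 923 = 595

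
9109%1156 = 1017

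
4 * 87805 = 351220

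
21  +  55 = 76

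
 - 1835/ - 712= 2 + 411/712 = 2.58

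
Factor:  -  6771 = - 3^1*37^1*61^1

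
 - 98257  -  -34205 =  - 64052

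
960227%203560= 145987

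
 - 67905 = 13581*( - 5) 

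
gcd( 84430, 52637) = 1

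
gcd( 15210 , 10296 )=234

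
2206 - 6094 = -3888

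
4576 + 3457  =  8033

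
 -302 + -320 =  - 622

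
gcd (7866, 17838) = 18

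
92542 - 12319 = 80223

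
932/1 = 932 = 932.00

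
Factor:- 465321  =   -3^1*109^1*1423^1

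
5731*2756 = 15794636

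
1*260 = 260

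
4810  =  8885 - 4075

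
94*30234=2841996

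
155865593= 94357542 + 61508051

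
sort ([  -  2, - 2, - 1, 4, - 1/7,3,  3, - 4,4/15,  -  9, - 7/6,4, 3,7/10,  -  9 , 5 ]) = [ - 9, -9, - 4, - 2, - 2,- 7/6, - 1, - 1/7, 4/15, 7/10, 3,3, 3 , 4,4, 5]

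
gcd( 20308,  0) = 20308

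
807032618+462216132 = 1269248750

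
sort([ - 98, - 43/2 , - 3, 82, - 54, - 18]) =[ - 98, - 54, - 43/2, - 18, - 3,82 ] 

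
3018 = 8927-5909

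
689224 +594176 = 1283400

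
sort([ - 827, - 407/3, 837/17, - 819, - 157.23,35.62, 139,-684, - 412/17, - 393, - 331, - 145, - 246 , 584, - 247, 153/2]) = [-827, - 819, - 684, - 393, - 331, - 247, - 246, - 157.23, - 145, - 407/3, - 412/17 , 35.62, 837/17, 153/2,139, 584] 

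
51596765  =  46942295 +4654470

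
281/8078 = 281/8078 = 0.03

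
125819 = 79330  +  46489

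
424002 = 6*70667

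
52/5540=13/1385 = 0.01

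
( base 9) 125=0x68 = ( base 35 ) 2Y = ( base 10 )104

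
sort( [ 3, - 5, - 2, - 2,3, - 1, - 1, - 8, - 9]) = [- 9, - 8,-5, - 2, - 2, - 1, - 1 , 3 , 3 ]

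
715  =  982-267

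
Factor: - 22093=-22093^1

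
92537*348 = 32202876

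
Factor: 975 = 3^1*5^2*  13^1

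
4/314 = 2/157 = 0.01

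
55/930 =11/186 = 0.06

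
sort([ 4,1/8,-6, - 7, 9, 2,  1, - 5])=[ - 7, - 6, - 5,1/8, 1, 2,4, 9]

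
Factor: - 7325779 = - 7325779^1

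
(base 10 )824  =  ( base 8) 1470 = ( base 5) 11244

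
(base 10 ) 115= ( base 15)7A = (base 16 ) 73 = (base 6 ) 311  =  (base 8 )163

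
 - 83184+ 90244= 7060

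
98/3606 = 49/1803= 0.03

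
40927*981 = 40149387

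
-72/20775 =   -  1 + 6901/6925 = -0.00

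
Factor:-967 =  - 967^1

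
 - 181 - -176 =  - 5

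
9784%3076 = 556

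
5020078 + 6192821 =11212899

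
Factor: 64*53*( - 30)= - 101760 = -2^7*3^1*5^1*53^1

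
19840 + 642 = 20482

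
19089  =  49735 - 30646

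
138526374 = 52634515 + 85891859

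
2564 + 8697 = 11261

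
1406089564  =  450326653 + 955762911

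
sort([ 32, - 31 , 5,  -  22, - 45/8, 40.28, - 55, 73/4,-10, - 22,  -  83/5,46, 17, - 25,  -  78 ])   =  [ - 78 , - 55,  -  31 , - 25, - 22, - 22, - 83/5,  -  10,-45/8, 5, 17,73/4,32,40.28,  46 ]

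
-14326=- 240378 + 226052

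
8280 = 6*1380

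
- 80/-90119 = 80/90119=0.00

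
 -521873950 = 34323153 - 556197103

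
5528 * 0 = 0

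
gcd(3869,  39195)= 1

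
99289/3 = 33096 + 1/3 = 33096.33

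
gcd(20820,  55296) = 12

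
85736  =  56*1531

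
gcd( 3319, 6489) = 1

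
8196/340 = 24  +  9/85 = 24.11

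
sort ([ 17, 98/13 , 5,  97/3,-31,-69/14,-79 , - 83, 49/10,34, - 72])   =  [-83 ,-79, - 72 , - 31,-69/14, 49/10,5, 98/13,17, 97/3,  34]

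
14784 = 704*21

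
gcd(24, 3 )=3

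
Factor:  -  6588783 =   -  3^4*81343^1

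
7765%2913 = 1939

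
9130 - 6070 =3060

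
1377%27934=1377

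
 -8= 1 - 9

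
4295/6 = 4295/6 = 715.83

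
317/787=317/787  =  0.40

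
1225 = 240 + 985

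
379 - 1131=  - 752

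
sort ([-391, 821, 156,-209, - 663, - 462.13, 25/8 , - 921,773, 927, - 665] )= [ - 921, - 665, - 663, - 462.13, - 391  ,- 209, 25/8, 156,773,  821,927]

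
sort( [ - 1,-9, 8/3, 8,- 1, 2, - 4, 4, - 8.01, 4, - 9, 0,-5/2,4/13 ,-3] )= [-9, - 9, - 8.01, - 4, - 3, - 5/2, - 1, - 1,0, 4/13 , 2, 8/3,4, 4, 8] 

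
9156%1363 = 978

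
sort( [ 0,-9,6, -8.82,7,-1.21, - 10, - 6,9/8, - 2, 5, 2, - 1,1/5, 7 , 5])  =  [ - 10, - 9,-8.82, - 6, - 2,-1.21,  -  1,0,1/5, 9/8 , 2, 5,5, 6,7,7]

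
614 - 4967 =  - 4353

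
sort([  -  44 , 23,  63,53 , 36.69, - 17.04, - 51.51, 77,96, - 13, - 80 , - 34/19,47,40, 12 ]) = [ - 80, - 51.51,-44,-17.04, - 13, - 34/19,12,23,36.69,  40 , 47,  53,63,77,96 ]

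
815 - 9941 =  - 9126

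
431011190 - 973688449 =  - 542677259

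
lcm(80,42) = 1680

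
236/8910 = 118/4455 = 0.03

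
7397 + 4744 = 12141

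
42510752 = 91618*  464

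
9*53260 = 479340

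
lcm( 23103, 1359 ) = 23103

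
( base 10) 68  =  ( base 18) 3E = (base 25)2I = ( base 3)2112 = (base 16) 44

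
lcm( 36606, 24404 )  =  73212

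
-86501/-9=86501/9= 9611.22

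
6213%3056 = 101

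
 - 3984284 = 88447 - 4072731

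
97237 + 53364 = 150601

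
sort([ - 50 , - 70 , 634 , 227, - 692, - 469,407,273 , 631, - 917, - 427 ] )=[ - 917,- 692,-469, -427,-70, - 50,227,273 , 407, 631,634]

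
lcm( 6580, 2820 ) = 19740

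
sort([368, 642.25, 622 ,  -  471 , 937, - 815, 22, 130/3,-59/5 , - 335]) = [-815,-471, - 335,-59/5  ,  22,130/3, 368,622,642.25,937]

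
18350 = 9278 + 9072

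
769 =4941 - 4172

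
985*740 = 728900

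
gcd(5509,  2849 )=7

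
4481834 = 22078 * 203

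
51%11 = 7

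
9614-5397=4217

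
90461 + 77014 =167475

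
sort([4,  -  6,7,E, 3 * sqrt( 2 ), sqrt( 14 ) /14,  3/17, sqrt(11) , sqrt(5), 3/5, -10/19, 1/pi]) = [  -  6, - 10/19, 3/17,sqrt( 14) /14, 1/pi,3/5, sqrt( 5 ),E, sqrt( 11), 4,  3*sqrt( 2), 7 ] 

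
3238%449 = 95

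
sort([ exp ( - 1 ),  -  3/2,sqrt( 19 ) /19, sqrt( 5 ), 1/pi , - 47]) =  [ - 47, - 3/2,sqrt( 19)/19, 1/pi, exp(-1 ), sqrt( 5)] 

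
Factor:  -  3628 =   -  2^2*907^1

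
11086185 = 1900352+9185833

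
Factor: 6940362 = 2^1*3^1*11^1 * 13^1*8089^1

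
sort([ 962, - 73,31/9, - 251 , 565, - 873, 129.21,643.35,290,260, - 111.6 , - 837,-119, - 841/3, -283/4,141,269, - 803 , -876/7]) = [ - 873, - 837, -803, -841/3, - 251 , - 876/7,-119, - 111.6 , - 73,-283/4,31/9,129.21,141, 260, 269,290,565,643.35,962] 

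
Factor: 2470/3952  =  5/8 = 2^( - 3)  *  5^1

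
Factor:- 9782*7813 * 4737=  - 362033590542  =  -  2^1*3^1*13^1* 67^1*73^1*601^1*1579^1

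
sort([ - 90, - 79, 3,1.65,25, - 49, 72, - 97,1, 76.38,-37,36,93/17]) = [ -97, - 90, - 79, - 49,-37, 1, 1.65,3, 93/17,25,36 , 72, 76.38]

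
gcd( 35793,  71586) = 35793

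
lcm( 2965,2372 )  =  11860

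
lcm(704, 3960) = 31680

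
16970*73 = 1238810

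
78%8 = 6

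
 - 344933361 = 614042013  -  958975374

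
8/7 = 8/7 = 1.14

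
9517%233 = 197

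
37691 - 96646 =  - 58955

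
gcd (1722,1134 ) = 42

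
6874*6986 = 48021764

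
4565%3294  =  1271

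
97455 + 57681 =155136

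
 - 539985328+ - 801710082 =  - 1341695410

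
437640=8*54705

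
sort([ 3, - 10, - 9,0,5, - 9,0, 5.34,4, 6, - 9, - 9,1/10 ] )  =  [  -  10,  -  9, - 9, -9 ,-9, 0, 0,1/10,3, 4, 5,5.34,6] 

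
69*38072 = 2626968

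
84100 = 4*21025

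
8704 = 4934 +3770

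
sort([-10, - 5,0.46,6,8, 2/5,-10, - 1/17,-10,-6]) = [ - 10,  -  10, - 10,-6, - 5,-1/17,2/5,0.46, 6,8 ]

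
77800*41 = 3189800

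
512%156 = 44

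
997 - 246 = 751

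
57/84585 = 19/28195 =0.00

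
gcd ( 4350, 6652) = 2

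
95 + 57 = 152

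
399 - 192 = 207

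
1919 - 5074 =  - 3155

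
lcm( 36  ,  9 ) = 36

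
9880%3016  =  832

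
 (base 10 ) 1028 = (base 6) 4432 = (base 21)26k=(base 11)855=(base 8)2004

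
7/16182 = 7/16182 = 0.00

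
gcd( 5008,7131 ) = 1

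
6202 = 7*886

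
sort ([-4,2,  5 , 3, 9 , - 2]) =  [- 4,  -  2, 2, 3, 5, 9] 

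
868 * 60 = 52080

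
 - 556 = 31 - 587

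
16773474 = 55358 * 303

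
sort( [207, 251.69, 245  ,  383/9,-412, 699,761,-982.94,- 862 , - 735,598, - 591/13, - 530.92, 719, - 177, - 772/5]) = [ - 982.94,-862, - 735, - 530.92,  -  412, - 177 , - 772/5, - 591/13,383/9, 207,245,  251.69, 598,  699, 719,761]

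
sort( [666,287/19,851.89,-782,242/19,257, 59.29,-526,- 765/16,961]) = [ - 782, - 526, -765/16,242/19, 287/19, 59.29,257,666, 851.89,961]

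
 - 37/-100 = 37/100=0.37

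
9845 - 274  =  9571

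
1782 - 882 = 900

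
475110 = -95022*(- 5 )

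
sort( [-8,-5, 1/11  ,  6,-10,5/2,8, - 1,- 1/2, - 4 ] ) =[ - 10, - 8,- 5, - 4,-1,-1/2,1/11,  5/2,  6,8 ]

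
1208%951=257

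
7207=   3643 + 3564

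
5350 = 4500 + 850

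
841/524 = 841/524 = 1.60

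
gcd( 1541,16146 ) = 23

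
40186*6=241116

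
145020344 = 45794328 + 99226016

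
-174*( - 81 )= 14094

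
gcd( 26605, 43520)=85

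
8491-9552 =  - 1061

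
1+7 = 8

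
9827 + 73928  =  83755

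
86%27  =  5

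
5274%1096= 890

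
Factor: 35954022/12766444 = 2^( - 1)*3^1*13^1*460949^1*3191611^ (-1)=17977011/6383222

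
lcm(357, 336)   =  5712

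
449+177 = 626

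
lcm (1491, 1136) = 23856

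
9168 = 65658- 56490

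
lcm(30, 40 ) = 120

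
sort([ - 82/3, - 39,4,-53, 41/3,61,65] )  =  [ -53, - 39,  -  82/3, 4,41/3,61, 65] 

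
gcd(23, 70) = 1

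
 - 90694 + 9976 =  - 80718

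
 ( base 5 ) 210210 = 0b1101100010010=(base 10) 6930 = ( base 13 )3201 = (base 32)6oi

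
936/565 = 936/565= 1.66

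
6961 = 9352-2391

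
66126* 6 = 396756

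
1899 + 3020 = 4919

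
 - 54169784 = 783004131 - 837173915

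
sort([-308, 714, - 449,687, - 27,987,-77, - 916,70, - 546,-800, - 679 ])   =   [ - 916, - 800, - 679, - 546,-449, - 308,-77, - 27,70,687, 714, 987]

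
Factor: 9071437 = 31^1*292627^1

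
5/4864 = 5/4864 = 0.00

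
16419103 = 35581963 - 19162860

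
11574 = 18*643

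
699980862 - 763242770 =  - 63261908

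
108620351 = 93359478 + 15260873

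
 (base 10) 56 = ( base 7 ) 110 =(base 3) 2002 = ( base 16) 38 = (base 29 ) 1R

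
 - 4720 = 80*( - 59 ) 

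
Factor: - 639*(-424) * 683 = 2^3 *3^2*53^1 * 71^1*683^1 = 185049288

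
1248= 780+468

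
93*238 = 22134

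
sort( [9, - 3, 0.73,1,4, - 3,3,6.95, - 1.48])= [ - 3, -3, - 1.48,0.73,1,3 , 4,  6.95,9 ] 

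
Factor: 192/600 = 2^3*5^( - 2 ) = 8/25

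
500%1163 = 500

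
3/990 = 1/330 = 0.00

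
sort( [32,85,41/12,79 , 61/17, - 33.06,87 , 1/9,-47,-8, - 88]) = [ - 88, - 47, - 33.06, - 8,1/9,41/12,61/17,32, 79,85,87] 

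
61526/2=30763 = 30763.00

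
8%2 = 0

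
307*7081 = 2173867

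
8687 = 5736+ 2951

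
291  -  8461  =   - 8170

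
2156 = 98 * 22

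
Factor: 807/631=3^1*269^1*631^ ( - 1 ) 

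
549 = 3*183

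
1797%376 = 293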